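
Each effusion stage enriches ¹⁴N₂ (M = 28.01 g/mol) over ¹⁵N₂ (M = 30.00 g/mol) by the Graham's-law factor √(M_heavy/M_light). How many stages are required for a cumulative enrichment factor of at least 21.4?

Per stage α = (30.00/28.01)^(1/2) = 1.07105^0.5, giving ln α = 0.03432.
Need α^N ≥ 21.4 ⇒ N ≥ ln(21.4) / ln α = 3.063 / 0.03432 = 89.27.
Rounding up, N = 90 stages.

90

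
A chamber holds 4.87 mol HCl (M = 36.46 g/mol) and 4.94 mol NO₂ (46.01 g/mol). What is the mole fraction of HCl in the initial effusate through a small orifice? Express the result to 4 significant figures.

0.5255

The effusion rate of species i is ∝ p_i/√M_i ∝ n_i/√M_i.
Mole fraction of HCl in the effusate = (n_HCl/√M_HCl) / (n_HCl/√M_HCl + n_NO₂/√M_NO₂)
= (4.87/√36.46) / (4.87/√36.46 + 4.94/√46.01) = 0.8065/(0.8065 + 0.7283) = 0.5255.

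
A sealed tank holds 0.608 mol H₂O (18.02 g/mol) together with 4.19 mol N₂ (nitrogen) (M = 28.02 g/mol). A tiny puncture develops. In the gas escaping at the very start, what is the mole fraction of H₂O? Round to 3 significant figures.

Each component's effusion rate ∝ (its partial pressure)·(1/√M) ∝ n_i/√M_i.
Mole fraction of H₂O in the effusate = (n_H₂O/√M_H₂O) / (n_H₂O/√M_H₂O + n_N₂/√M_N₂)
= (0.608/√18.02) / (0.608/√18.02 + 4.19/√28.02) = 0.1432/(0.1432 + 0.7916) = 0.153.

0.153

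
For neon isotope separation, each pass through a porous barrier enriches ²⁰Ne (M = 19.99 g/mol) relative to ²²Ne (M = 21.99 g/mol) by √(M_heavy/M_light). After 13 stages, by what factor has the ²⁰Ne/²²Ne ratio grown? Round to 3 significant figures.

1.86

The single-stage factor is √(M_heavy/M_light), so 13 stages give [√(21.99/19.99)]^13 = (21.99/19.99)^(13/2).
= 1.10005^(13/2) = 1.86.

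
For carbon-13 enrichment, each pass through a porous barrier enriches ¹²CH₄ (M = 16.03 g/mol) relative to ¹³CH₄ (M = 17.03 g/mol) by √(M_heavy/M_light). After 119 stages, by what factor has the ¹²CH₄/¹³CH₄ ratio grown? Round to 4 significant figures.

After 119 stages the ratio has grown by (√(17.03/16.03))^119 = (17.03/16.03)^(119/2).
= 1.06238^(119/2) = 36.62.

36.62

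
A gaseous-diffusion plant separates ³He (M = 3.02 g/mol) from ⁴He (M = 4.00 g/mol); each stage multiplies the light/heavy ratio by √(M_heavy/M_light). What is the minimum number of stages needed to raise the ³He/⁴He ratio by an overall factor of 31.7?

25

Per stage α = (4.00/3.02)^(1/2) = 1.32450^0.5, giving ln α = 0.1405.
Need α^N ≥ 31.7 ⇒ N ≥ ln(31.7) / ln α = 3.456 / 0.1405 = 24.60.
Rounding up, N = 25 stages.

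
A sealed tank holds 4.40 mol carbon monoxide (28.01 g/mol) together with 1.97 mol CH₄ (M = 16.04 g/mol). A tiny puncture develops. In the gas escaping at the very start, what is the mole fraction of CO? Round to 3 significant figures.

0.628

Rate_i ∝ x_i/√M_i (Graham's law weighted by mole fraction), so the effusate composition follows n_i/√M_i.
Mole fraction of CO in the effusate = (n_CO/√M_CO) / (n_CO/√M_CO + n_CH₄/√M_CH₄)
= (4.40/√28.01) / (4.40/√28.01 + 1.97/√16.04) = 0.8314/(0.8314 + 0.4919) = 0.628.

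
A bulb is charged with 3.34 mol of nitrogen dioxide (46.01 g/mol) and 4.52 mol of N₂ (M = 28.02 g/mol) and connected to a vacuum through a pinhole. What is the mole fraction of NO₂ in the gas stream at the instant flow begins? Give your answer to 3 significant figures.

0.366

The effusion rate of species i is ∝ p_i/√M_i ∝ n_i/√M_i.
So x_NO₂ in the escaping gas = (n_NO₂/√M_NO₂) / Σ(n_i/√M_i)
= (3.34/√46.01) / (3.34/√46.01 + 4.52/√28.02) = 0.4924/(0.4924 + 0.8539) = 0.366.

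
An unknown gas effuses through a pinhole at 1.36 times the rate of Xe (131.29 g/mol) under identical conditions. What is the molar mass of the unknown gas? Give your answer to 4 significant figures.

By Graham's law, rate_X/rate_Xe = √(M_Xe/M_X).
1.36 = √(131.29/M_X)
M_X = 131.29 / 1.36² = 131.29 / 1.850 = 70.98 g/mol

70.98 g/mol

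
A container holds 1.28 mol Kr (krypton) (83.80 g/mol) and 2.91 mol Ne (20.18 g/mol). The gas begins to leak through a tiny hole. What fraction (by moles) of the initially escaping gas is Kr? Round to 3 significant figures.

Effusion rate of each component ∝ n_i/√M_i (partial pressure × 1/√M).
x_Kr(eff) = (n_Kr/√M_Kr) / (n_Kr/√M_Kr + n_Ne/√M_Ne)
= (1.28/√83.80) / (1.28/√83.80 + 2.91/√20.18) = 0.1398/(0.1398 + 0.6478) = 0.178.

0.178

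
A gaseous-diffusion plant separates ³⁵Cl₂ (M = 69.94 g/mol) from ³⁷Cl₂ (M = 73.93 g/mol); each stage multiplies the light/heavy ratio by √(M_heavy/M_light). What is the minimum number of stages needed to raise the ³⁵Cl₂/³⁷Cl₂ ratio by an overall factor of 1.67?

With α = √(73.93/69.94) per stage, ln α = ½ ln(1.05705) = 0.02774.
Need α^N ≥ 1.67 ⇒ N ≥ ln(1.67) / ln α = 0.5128 / 0.02774 = 18.49.
Minimum whole number of stages: N = 19.

19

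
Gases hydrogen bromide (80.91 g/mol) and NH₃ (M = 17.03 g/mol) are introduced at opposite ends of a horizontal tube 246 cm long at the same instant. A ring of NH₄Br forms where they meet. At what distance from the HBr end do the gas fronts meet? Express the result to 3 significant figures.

77.4 cm

In equal time, each gas travels a distance ∝ its rate ∝ 1/√M, so d_HBr/d_NH₃ = √(M_NH₃/M_HBr) = √(17.03/80.91) = 0.4588.
With d_HBr + d_NH₃ = 246 cm, d_NH₃ = 246/(1 + 0.4588) = 168.6 cm.
d_HBr = 246 − 168.6 = 77.4 cm.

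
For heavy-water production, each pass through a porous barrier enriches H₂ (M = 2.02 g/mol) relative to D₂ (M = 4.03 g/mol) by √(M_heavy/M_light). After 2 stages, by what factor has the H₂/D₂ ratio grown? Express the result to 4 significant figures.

1.995

The single-stage factor is √(M_heavy/M_light), so 2 stages give [√(4.03/2.02)]^2 = (4.03/2.02)^(2/2).
= 1.99505^1 = 1.995.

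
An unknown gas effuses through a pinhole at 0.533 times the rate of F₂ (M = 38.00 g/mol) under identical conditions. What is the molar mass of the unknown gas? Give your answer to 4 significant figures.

133.8 g/mol

Using Graham's law: rate_X/rate_F₂ = √(M_F₂/M_X).
0.533 = √(38.00/M_X)
M_X = 38.00 / 0.533² = 38.00 / 0.2841 = 133.8 g/mol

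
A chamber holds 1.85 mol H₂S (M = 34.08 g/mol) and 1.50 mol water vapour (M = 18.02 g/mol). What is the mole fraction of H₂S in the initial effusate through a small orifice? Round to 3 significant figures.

0.473

Each component's effusion rate ∝ (its partial pressure)·(1/√M) ∝ n_i/√M_i.
So x_H₂S in the escaping gas = (n_H₂S/√M_H₂S) / Σ(n_i/√M_i)
= (1.85/√34.08) / (1.85/√34.08 + 1.50/√18.02) = 0.3169/(0.3169 + 0.3534) = 0.473.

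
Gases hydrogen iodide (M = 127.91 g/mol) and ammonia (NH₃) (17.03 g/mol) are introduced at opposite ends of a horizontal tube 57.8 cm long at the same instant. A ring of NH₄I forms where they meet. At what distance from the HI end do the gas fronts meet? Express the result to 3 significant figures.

15.5 cm

In equal time, each gas travels a distance ∝ its rate ∝ 1/√M, so d_HI/d_NH₃ = √(M_NH₃/M_HI) = √(17.03/127.91) = 0.3649.
With d_HI + d_NH₃ = 57.8 cm, d_NH₃ = 57.8/(1 + 0.3649) = 42.35 cm.
d_HI = 57.8 − 42.35 = 15.5 cm.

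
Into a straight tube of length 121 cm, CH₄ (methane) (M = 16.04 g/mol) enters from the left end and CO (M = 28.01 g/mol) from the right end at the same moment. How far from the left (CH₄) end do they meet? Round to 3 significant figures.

In equal time, each gas travels a distance ∝ its rate ∝ 1/√M, so d_CH₄/d_CO = √(M_CO/M_CH₄) = √(28.01/16.04) = 1.321.
With d_CH₄ + d_CO = 121 cm, d_CO = 121/(1 + 1.321) = 52.12 cm.
d_CH₄ = 121 − 52.12 = 68.9 cm.

68.9 cm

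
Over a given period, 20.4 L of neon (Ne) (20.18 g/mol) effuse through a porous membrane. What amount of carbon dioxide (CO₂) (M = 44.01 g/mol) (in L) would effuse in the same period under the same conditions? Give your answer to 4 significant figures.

13.81 L

From Graham's law, rate_CO₂/rate_Ne = √(M_Ne/M_CO₂) = √(20.18/44.01) = √0.4585 = 0.6772.
So the volume for CO₂ is 20.4 × 0.6772 = 13.81 L.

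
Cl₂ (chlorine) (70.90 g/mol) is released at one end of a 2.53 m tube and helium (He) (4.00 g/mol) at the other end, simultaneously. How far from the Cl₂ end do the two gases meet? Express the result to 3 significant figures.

In equal time, each gas travels a distance ∝ its rate ∝ 1/√M, so d_Cl₂/d_He = √(M_He/M_Cl₂) = √(4.00/70.90) = 0.2375.
With d_Cl₂ + d_He = 2.53 m, d_He = 2.53/(1 + 0.2375) = 2.044 m.
d_Cl₂ = 2.53 − 2.044 = 0.486 m.

0.486 m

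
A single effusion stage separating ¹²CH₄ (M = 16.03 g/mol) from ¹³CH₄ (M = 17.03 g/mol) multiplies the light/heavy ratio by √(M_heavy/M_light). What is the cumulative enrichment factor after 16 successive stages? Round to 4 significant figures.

1.623

After 16 stages the ratio has grown by (√(17.03/16.03))^16 = (17.03/16.03)^(16/2).
= 1.06238^8 = 1.623.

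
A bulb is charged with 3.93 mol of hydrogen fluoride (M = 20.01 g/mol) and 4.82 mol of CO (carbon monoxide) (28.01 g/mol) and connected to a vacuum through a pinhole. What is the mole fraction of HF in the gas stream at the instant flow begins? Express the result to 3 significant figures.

0.491

The effusion rate of species i is ∝ p_i/√M_i ∝ n_i/√M_i.
So x_HF in the escaping gas = (n_HF/√M_HF) / Σ(n_i/√M_i)
= (3.93/√20.01) / (3.93/√20.01 + 4.82/√28.01) = 0.8786/(0.8786 + 0.9107) = 0.491.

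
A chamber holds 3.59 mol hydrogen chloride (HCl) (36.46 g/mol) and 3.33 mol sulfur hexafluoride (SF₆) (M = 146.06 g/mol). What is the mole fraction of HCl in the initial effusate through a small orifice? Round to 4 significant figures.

0.6833

Effusion rate of each component ∝ n_i/√M_i (partial pressure × 1/√M).
x_HCl(eff) = (n_HCl/√M_HCl) / (n_HCl/√M_HCl + n_SF₆/√M_SF₆)
= (3.59/√36.46) / (3.59/√36.46 + 3.33/√146.06) = 0.5945/(0.5945 + 0.2755) = 0.6833.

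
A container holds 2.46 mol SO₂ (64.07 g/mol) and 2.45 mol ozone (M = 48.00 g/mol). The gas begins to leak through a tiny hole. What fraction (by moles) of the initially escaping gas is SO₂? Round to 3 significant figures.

The effusion rate of species i is ∝ p_i/√M_i ∝ n_i/√M_i.
x_SO₂(eff) = (n_SO₂/√M_SO₂) / (n_SO₂/√M_SO₂ + n_O₃/√M_O₃)
= (2.46/√64.07) / (2.46/√64.07 + 2.45/√48.00) = 0.3073/(0.3073 + 0.3536) = 0.465.

0.465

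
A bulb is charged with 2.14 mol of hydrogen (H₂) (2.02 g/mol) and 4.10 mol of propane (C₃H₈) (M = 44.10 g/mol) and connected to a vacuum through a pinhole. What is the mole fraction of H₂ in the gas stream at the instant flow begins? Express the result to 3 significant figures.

The effusion rate of species i is ∝ p_i/√M_i ∝ n_i/√M_i.
Mole fraction of H₂ in the effusate = (n_H₂/√M_H₂) / (n_H₂/√M_H₂ + n_C₃H₈/√M_C₃H₈)
= (2.14/√2.02) / (2.14/√2.02 + 4.10/√44.10) = 1.506/(1.506 + 0.6174) = 0.709.

0.709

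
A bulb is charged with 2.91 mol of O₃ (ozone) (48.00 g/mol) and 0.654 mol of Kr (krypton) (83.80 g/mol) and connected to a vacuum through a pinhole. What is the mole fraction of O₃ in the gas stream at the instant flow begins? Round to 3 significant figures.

0.855

Each component's effusion rate ∝ (its partial pressure)·(1/√M) ∝ n_i/√M_i.
So x_O₃ in the escaping gas = (n_O₃/√M_O₃) / Σ(n_i/√M_i)
= (2.91/√48.00) / (2.91/√48.00 + 0.654/√83.80) = 0.4200/(0.4200 + 0.07144) = 0.855.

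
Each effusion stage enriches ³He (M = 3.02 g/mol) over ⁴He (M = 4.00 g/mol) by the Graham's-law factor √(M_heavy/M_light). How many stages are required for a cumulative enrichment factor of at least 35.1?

Single-stage factor α = √(4.00/3.02), so ln α = ½ ln(1.32450) = 0.1405.
Need α^N ≥ 35.1 ⇒ N ≥ ln(35.1) / ln α = 3.558 / 0.1405 = 25.32.
So at least 26 stages are needed.

26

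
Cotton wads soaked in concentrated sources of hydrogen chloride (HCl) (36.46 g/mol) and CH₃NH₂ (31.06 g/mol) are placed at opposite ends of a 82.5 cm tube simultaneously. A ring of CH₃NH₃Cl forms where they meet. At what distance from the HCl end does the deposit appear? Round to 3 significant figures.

39.6 cm

In equal time, each gas travels a distance ∝ its rate ∝ 1/√M, so d_HCl/d_CH₃NH₂ = √(M_CH₃NH₂/M_HCl) = √(31.06/36.46) = 0.9230.
With d_HCl + d_CH₃NH₂ = 82.5 cm, d_CH₃NH₂ = 82.5/(1 + 0.9230) = 42.90 cm.
d_HCl = 82.5 − 42.90 = 39.6 cm.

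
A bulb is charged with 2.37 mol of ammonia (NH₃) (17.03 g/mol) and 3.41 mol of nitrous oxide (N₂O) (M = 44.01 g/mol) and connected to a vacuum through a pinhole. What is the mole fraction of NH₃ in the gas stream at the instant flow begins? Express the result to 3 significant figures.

The effusion rate of species i is ∝ p_i/√M_i ∝ n_i/√M_i.
x_NH₃(eff) = (n_NH₃/√M_NH₃) / (n_NH₃/√M_NH₃ + n_N₂O/√M_N₂O)
= (2.37/√17.03) / (2.37/√17.03 + 3.41/√44.01) = 0.5743/(0.5743 + 0.5140) = 0.528.

0.528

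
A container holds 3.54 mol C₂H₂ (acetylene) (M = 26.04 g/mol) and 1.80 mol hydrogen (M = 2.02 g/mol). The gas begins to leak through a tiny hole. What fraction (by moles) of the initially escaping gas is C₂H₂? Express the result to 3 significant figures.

Effusion rate of each component ∝ n_i/√M_i (partial pressure × 1/√M).
x_C₂H₂(eff) = (n_C₂H₂/√M_C₂H₂) / (n_C₂H₂/√M_C₂H₂ + n_H₂/√M_H₂)
= (3.54/√26.04) / (3.54/√26.04 + 1.80/√2.02) = 0.6937/(0.6937 + 1.266) = 0.354.

0.354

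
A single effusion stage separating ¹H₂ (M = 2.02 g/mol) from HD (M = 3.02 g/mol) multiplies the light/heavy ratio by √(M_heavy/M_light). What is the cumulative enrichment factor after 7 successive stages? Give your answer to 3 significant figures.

4.09

Overall factor = α^7 with α = √(3.02/2.02), i.e. (3.02/2.02)^(7/2).
= 1.49505^(7/2) = 4.09.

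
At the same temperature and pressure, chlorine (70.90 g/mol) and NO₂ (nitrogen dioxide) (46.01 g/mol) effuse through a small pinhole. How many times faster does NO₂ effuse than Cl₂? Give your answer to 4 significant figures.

1.241

Since effusion rate ∝ 1/√M, rate_NO₂/rate_Cl₂ = √(M_Cl₂/M_NO₂) = √(70.90/46.01) = √1.541 = 1.241.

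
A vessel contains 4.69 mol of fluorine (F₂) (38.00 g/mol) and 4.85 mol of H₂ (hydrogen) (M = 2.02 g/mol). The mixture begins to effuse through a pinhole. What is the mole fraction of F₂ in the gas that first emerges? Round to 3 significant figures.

The effusion rate of species i is ∝ p_i/√M_i ∝ n_i/√M_i.
So x_F₂ in the escaping gas = (n_F₂/√M_F₂) / Σ(n_i/√M_i)
= (4.69/√38.00) / (4.69/√38.00 + 4.85/√2.02) = 0.7608/(0.7608 + 3.412) = 0.182.

0.182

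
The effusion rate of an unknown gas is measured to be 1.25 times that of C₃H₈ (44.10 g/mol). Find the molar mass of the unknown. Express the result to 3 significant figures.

From Graham's law, rate_X/rate_C₃H₈ = √(M_C₃H₈/M_X).
1.25 = √(44.10/M_X)
M_X = 44.10 / 1.25² = 44.10 / 1.562 = 28.2 g/mol

28.2 g/mol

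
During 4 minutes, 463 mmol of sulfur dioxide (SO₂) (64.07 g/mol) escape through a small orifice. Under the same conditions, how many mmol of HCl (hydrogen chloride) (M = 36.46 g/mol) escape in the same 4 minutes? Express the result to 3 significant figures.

614 mmol

Since effusion rate ∝ 1/√M, rate_HCl/rate_SO₂ = √(M_SO₂/M_HCl) = √(64.07/36.46) = √1.757 = 1.326.
So the amount for HCl is 463 × 1.326 = 614 mmol.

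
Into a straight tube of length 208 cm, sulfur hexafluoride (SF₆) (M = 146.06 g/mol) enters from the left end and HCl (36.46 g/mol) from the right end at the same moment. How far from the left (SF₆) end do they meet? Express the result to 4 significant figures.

The fronts meet when d_SF₆ + d_HCl = L with d_SF₆/d_HCl = √(M_HCl/M_SF₆) (Graham's law). Here √(M_HCl/M_SF₆) = √(36.46/146.06) = 0.4996.
With d_SF₆ + d_HCl = 208 cm, d_HCl = 208/(1 + 0.4996) = 138.7 cm.
d_SF₆ = 208 − 138.7 = 69.30 cm.

69.30 cm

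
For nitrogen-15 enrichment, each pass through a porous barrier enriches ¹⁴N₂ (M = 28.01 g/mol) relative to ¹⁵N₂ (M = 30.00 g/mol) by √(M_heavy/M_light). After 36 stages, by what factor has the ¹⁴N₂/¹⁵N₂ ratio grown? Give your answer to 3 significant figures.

3.44

Overall factor = α^36 with α = √(30.00/28.01), i.e. (30.00/28.01)^(36/2).
= 1.07105^18 = 3.44.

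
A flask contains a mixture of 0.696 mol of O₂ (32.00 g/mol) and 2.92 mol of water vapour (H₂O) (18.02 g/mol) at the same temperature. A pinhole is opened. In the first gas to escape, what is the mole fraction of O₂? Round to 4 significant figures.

Effusion rate of each component ∝ n_i/√M_i (partial pressure × 1/√M).
x_O₂(eff) = (n_O₂/√M_O₂) / (n_O₂/√M_O₂ + n_H₂O/√M_H₂O)
= (0.696/√32.00) / (0.696/√32.00 + 2.92/√18.02) = 0.1230/(0.1230 + 0.6879) = 0.1517.

0.1517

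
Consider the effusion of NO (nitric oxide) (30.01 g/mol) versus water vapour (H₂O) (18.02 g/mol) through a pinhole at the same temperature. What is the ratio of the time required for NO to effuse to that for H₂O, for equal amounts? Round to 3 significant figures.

1.29

From Graham's law, t_NO/t_H₂O = √(M_NO/M_H₂O) = √(30.01/18.02) = √1.665 = 1.29.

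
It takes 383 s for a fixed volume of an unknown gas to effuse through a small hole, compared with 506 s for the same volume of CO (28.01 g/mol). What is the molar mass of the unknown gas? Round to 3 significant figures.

16.0 g/mol

Since effusion rate ∝ 1/√M, t_X/t_CO = √(M_X/M_CO).
383/506 = 0.7569 = √(M_X/28.01)
M_X = 28.01 × 0.7569² = 28.01 × 0.5729 = 16.0 g/mol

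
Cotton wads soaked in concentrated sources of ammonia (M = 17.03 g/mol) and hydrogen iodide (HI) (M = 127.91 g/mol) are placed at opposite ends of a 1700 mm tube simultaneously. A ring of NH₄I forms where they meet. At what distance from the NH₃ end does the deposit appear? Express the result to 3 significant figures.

Distances travelled in equal time are proportional to diffusion rates, so d_NH₃/d_HI = √(M_HI/M_NH₃) = √(127.91/17.03) = 2.741.
With d_NH₃ + d_HI = 1700 mm, d_HI = 1700/(1 + 2.741) = 454.5 mm.
d_NH₃ = 1700 − 454.5 = 1250 mm.

1250 mm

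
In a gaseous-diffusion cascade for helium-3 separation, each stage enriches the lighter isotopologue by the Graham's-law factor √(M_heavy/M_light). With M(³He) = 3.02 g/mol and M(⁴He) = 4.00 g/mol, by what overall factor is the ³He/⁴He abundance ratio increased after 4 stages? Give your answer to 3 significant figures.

After 4 stages the ratio has grown by (√(4.00/3.02))^4 = (4.00/3.02)^(4/2).
= 1.32450^2 = 1.75.

1.75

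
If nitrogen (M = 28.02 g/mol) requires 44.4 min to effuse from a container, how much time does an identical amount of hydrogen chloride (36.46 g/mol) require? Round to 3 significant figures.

50.6 min

By Graham's law, t_HCl/t_N₂ = √(M_HCl/M_N₂) = √(36.46/28.02) = √1.301 = 1.141.
So the time for HCl is 44.4 × 1.141 = 50.6 min.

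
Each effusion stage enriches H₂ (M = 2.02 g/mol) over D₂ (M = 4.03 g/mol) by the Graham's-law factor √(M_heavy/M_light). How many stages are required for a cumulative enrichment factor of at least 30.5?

10

With α = √(4.03/2.02) per stage, ln α = ½ ln(1.99505) = 0.3453.
Need α^N ≥ 30.5 ⇒ N ≥ ln(30.5) / ln α = 3.418 / 0.3453 = 9.90.
So at least 10 stages are needed.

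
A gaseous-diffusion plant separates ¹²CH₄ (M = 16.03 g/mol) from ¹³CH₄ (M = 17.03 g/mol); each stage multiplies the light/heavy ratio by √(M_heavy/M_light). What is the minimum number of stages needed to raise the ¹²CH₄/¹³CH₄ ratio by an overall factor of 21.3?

With α = √(17.03/16.03) per stage, ln α = ½ ln(1.06238) = 0.03026.
Need α^N ≥ 21.3 ⇒ N ≥ ln(21.3) / ln α = 3.059 / 0.03026 = 101.09.
Minimum whole number of stages: N = 102.

102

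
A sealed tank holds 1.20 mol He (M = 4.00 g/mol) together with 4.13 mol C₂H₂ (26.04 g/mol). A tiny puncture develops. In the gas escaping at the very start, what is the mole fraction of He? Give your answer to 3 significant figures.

0.426

Rate_i ∝ x_i/√M_i (Graham's law weighted by mole fraction), so the effusate composition follows n_i/√M_i.
x_He(eff) = (n_He/√M_He) / (n_He/√M_He + n_C₂H₂/√M_C₂H₂)
= (1.20/√4.00) / (1.20/√4.00 + 4.13/√26.04) = 0.6000/(0.6000 + 0.8093) = 0.426.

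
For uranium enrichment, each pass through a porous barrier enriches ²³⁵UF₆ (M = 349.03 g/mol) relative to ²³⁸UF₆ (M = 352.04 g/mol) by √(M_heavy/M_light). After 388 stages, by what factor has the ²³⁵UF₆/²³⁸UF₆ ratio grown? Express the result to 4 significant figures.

5.290

After 388 stages the ratio has grown by (√(352.04/349.03))^388 = (352.04/349.03)^(388/2).
= 1.00862^194 = 5.290.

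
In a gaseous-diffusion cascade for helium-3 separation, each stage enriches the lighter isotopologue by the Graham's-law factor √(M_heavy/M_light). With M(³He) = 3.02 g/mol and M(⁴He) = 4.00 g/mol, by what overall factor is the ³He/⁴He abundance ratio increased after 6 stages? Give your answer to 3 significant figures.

2.32

The single-stage factor is √(M_heavy/M_light), so 6 stages give [√(4.00/3.02)]^6 = (4.00/3.02)^(6/2).
= 1.32450^3 = 2.32.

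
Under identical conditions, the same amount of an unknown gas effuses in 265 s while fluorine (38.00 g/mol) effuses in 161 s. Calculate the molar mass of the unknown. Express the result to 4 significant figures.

By Graham's law, t_X/t_F₂ = √(M_X/M_F₂).
265/161 = 1.646 = √(M_X/38.00)
M_X = 38.00 × 1.646² = 38.00 × 2.709 = 102.9 g/mol

102.9 g/mol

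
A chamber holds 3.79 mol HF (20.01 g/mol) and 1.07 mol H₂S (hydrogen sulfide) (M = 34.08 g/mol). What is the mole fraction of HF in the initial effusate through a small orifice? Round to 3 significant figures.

Each component's effusion rate ∝ (its partial pressure)·(1/√M) ∝ n_i/√M_i.
x_HF(eff) = (n_HF/√M_HF) / (n_HF/√M_HF + n_H₂S/√M_H₂S)
= (3.79/√20.01) / (3.79/√20.01 + 1.07/√34.08) = 0.8473/(0.8473 + 0.1833) = 0.822.

0.822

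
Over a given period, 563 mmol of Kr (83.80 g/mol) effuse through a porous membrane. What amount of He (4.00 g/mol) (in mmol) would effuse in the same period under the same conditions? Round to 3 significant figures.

2580 mmol

Since effusion rate ∝ 1/√M, rate_He/rate_Kr = √(M_Kr/M_He) = √(83.80/4.00) = √20.95 = 4.577.
So the amount for He is 563 × 4.577 = 2580 mmol.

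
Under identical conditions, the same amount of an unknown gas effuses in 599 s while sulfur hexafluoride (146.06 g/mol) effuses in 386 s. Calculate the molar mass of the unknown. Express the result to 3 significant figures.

Graham's law gives t_X/t_SF₆ = √(M_X/M_SF₆).
599/386 = 1.552 = √(M_X/146.06)
M_X = 146.06 × 1.552² = 146.06 × 2.408 = 352 g/mol

352 g/mol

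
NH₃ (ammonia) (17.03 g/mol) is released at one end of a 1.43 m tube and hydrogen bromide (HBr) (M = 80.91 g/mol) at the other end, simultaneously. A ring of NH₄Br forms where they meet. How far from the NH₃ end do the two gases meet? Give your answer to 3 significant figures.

0.980 m

In equal time, each gas travels a distance ∝ its rate ∝ 1/√M, so d_NH₃/d_HBr = √(M_HBr/M_NH₃) = √(80.91/17.03) = 2.180.
With d_NH₃ + d_HBr = 1.43 m, d_HBr = 1.43/(1 + 2.180) = 0.4497 m.
d_NH₃ = 1.43 − 0.4497 = 0.980 m.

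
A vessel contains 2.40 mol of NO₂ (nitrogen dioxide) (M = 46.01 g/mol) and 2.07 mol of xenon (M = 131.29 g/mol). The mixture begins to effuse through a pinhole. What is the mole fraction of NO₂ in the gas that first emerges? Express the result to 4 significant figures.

0.6620

Each component's effusion rate ∝ (its partial pressure)·(1/√M) ∝ n_i/√M_i.
So x_NO₂ in the escaping gas = (n_NO₂/√M_NO₂) / Σ(n_i/√M_i)
= (2.40/√46.01) / (2.40/√46.01 + 2.07/√131.29) = 0.3538/(0.3538 + 0.1807) = 0.6620.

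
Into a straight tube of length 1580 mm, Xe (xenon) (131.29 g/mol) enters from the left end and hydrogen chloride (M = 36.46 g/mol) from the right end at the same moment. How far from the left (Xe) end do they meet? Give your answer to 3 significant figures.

In equal time, each gas travels a distance ∝ its rate ∝ 1/√M, so d_Xe/d_HCl = √(M_HCl/M_Xe) = √(36.46/131.29) = 0.5270.
With d_Xe + d_HCl = 1580 mm, d_HCl = 1580/(1 + 0.5270) = 1035 mm.
d_Xe = 1580 − 1035 = 545 mm.

545 mm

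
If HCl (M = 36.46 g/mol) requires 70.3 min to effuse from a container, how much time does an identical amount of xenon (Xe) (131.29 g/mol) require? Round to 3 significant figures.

Since effusion rate ∝ 1/√M, t_Xe/t_HCl = √(M_Xe/M_HCl) = √(131.29/36.46) = √3.601 = 1.898.
So the time for Xe is 70.3 × 1.898 = 133 min.

133 min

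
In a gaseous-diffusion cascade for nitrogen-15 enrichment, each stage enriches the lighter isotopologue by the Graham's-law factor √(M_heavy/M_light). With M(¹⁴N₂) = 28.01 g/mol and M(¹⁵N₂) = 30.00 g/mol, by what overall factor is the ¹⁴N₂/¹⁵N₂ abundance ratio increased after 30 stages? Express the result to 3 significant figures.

2.80

Overall factor = α^30 with α = √(30.00/28.01), i.e. (30.00/28.01)^(30/2).
= 1.07105^15 = 2.80.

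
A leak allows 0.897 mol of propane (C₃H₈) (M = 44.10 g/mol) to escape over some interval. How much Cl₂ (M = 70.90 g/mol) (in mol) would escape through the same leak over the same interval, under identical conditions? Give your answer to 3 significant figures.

0.707 mol

Using Graham's law: rate_Cl₂/rate_C₃H₈ = √(M_C₃H₈/M_Cl₂) = √(44.10/70.90) = √0.6220 = 0.7887.
So the amount for Cl₂ is 0.897 × 0.7887 = 0.707 mol.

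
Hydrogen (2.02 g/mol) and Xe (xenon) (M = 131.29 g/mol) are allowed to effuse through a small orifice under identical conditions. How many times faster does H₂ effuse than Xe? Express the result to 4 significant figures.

Graham's law gives rate_H₂/rate_Xe = √(M_Xe/M_H₂) = √(131.29/2.02) = √65.00 = 8.062.

8.062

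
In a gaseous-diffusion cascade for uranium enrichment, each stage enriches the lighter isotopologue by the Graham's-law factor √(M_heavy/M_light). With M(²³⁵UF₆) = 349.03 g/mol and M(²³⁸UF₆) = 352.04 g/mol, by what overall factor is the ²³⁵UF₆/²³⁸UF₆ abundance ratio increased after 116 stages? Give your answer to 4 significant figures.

The single-stage factor is √(M_heavy/M_light), so 116 stages give [√(352.04/349.03)]^116 = (352.04/349.03)^(116/2).
= 1.00862^58 = 1.645.

1.645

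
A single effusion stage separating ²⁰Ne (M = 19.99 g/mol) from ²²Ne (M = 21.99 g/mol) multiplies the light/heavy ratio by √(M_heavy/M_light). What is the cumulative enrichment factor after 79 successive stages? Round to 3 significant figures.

43.2

After 79 stages the ratio has grown by (√(21.99/19.99))^79 = (21.99/19.99)^(79/2).
= 1.10005^(79/2) = 43.2.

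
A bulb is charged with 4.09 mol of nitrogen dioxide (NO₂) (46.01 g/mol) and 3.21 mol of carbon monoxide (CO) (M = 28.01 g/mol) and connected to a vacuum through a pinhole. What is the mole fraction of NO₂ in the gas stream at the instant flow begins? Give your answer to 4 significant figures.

0.4985

Effusion rate of each component ∝ n_i/√M_i (partial pressure × 1/√M).
x_NO₂(eff) = (n_NO₂/√M_NO₂) / (n_NO₂/√M_NO₂ + n_CO/√M_CO)
= (4.09/√46.01) / (4.09/√46.01 + 3.21/√28.01) = 0.6030/(0.6030 + 0.6065) = 0.4985.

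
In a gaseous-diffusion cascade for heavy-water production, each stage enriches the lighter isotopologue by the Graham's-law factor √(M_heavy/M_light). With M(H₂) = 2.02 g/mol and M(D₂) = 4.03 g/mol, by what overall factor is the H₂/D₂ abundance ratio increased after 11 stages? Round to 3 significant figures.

Each stage multiplies the ratio by α = √(4.03/2.02), so after 11 stages the overall factor is α^11 = (4.03/2.02)^(11/2).
= 1.99505^(11/2) = 44.6.

44.6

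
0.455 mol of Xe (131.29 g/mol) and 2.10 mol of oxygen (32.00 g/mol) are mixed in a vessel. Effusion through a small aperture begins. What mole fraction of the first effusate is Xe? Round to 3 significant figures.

0.0966

Each component's effusion rate ∝ (its partial pressure)·(1/√M) ∝ n_i/√M_i.
So x_Xe in the escaping gas = (n_Xe/√M_Xe) / Σ(n_i/√M_i)
= (0.455/√131.29) / (0.455/√131.29 + 2.10/√32.00) = 0.03971/(0.03971 + 0.3712) = 0.0966.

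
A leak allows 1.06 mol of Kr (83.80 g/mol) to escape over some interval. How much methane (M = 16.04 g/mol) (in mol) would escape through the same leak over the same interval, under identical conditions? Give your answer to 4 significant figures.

Using Graham's law: rate_CH₄/rate_Kr = √(M_Kr/M_CH₄) = √(83.80/16.04) = √5.224 = 2.286.
So the amount for CH₄ is 1.06 × 2.286 = 2.423 mol.

2.423 mol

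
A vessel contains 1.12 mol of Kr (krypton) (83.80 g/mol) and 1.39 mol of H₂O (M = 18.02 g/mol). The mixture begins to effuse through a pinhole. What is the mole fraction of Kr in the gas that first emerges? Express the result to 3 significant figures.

0.272

Rate_i ∝ x_i/√M_i (Graham's law weighted by mole fraction), so the effusate composition follows n_i/√M_i.
x_Kr(eff) = (n_Kr/√M_Kr) / (n_Kr/√M_Kr + n_H₂O/√M_H₂O)
= (1.12/√83.80) / (1.12/√83.80 + 1.39/√18.02) = 0.1223/(0.1223 + 0.3274) = 0.272.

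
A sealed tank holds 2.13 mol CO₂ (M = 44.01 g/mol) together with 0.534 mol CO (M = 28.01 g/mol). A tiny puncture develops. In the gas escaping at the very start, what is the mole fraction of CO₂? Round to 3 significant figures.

0.761

Effusion rate of each component ∝ n_i/√M_i (partial pressure × 1/√M).
x_CO₂(eff) = (n_CO₂/√M_CO₂) / (n_CO₂/√M_CO₂ + n_CO/√M_CO)
= (2.13/√44.01) / (2.13/√44.01 + 0.534/√28.01) = 0.3211/(0.3211 + 0.1009) = 0.761.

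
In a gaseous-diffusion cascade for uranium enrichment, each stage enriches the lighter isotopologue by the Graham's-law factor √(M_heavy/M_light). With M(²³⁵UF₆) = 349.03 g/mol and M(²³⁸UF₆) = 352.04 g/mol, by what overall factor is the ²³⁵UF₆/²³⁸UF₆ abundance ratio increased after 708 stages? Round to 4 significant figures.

After 708 stages the ratio has grown by (√(352.04/349.03))^708 = (352.04/349.03)^(708/2).
= 1.00862^354 = 20.90.

20.90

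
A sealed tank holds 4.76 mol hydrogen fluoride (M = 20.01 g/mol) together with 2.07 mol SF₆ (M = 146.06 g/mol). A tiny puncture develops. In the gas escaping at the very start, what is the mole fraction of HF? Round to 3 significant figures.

0.861

Each component's effusion rate ∝ (its partial pressure)·(1/√M) ∝ n_i/√M_i.
Mole fraction of HF in the effusate = (n_HF/√M_HF) / (n_HF/√M_HF + n_SF₆/√M_SF₆)
= (4.76/√20.01) / (4.76/√20.01 + 2.07/√146.06) = 1.064/(1.064 + 0.1713) = 0.861.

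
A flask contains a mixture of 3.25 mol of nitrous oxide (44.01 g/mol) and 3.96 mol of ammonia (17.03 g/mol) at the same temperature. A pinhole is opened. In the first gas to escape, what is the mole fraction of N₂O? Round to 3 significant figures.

0.338

Effusion rate of each component ∝ n_i/√M_i (partial pressure × 1/√M).
x_N₂O(eff) = (n_N₂O/√M_N₂O) / (n_N₂O/√M_N₂O + n_NH₃/√M_NH₃)
= (3.25/√44.01) / (3.25/√44.01 + 3.96/√17.03) = 0.4899/(0.4899 + 0.9596) = 0.338.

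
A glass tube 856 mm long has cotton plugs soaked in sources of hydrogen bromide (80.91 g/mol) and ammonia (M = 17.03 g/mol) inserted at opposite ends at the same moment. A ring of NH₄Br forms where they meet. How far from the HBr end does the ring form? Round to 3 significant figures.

In equal time, each gas travels a distance ∝ its rate ∝ 1/√M, so d_HBr/d_NH₃ = √(M_NH₃/M_HBr) = √(17.03/80.91) = 0.4588.
With d_HBr + d_NH₃ = 856 mm, d_NH₃ = 856/(1 + 0.4588) = 586.8 mm.
d_HBr = 856 − 586.8 = 269 mm.

269 mm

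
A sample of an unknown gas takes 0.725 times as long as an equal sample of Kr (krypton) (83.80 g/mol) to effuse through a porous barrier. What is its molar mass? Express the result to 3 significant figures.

44.0 g/mol

From Graham's law, t_X/t_Kr = √(M_X/M_Kr).
0.725 = √(M_X/83.80)
M_X = 83.80 × 0.725² = 83.80 × 0.5256 = 44.0 g/mol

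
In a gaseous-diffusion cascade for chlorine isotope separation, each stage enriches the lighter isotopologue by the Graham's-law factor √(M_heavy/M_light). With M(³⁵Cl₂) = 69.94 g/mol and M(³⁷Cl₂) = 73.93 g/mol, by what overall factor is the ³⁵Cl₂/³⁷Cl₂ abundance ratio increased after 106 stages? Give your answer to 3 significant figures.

18.9

Overall factor = α^106 with α = √(73.93/69.94), i.e. (73.93/69.94)^(106/2).
= 1.05705^53 = 18.9.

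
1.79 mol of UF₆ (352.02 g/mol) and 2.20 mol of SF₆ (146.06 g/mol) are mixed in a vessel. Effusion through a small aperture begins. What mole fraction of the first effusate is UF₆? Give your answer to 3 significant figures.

Effusion rate of each component ∝ n_i/√M_i (partial pressure × 1/√M).
Mole fraction of UF₆ in the effusate = (n_UF₆/√M_UF₆) / (n_UF₆/√M_UF₆ + n_SF₆/√M_SF₆)
= (1.79/√352.02) / (1.79/√352.02 + 2.20/√146.06) = 0.09540/(0.09540 + 0.1820) = 0.344.

0.344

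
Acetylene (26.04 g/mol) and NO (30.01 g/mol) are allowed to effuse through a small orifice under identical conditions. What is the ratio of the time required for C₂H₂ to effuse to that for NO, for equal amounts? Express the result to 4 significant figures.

Graham's law gives t_C₂H₂/t_NO = √(M_C₂H₂/M_NO) = √(26.04/30.01) = √0.8677 = 0.9315.

0.9315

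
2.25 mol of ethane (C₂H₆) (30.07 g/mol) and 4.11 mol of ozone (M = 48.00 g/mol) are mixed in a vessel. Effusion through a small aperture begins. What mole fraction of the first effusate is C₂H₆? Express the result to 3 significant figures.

0.409

Rate_i ∝ x_i/√M_i (Graham's law weighted by mole fraction), so the effusate composition follows n_i/√M_i.
x_C₂H₆(eff) = (n_C₂H₆/√M_C₂H₆) / (n_C₂H₆/√M_C₂H₆ + n_O₃/√M_O₃)
= (2.25/√30.07) / (2.25/√30.07 + 4.11/√48.00) = 0.4103/(0.4103 + 0.5932) = 0.409.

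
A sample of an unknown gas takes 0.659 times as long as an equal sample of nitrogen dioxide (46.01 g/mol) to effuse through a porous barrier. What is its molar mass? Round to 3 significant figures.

Using Graham's law: t_X/t_NO₂ = √(M_X/M_NO₂).
0.659 = √(M_X/46.01)
M_X = 46.01 × 0.659² = 46.01 × 0.4343 = 20.0 g/mol

20.0 g/mol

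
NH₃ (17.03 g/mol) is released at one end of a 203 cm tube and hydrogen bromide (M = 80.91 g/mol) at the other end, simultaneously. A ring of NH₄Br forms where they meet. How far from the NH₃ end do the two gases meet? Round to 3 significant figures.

139 cm

The fronts meet when d_NH₃ + d_HBr = L with d_NH₃/d_HBr = √(M_HBr/M_NH₃) (Graham's law). Here √(M_HBr/M_NH₃) = √(80.91/17.03) = 2.180.
With d_NH₃ + d_HBr = 203 cm, d_HBr = 203/(1 + 2.180) = 63.84 cm.
d_NH₃ = 203 − 63.84 = 139 cm.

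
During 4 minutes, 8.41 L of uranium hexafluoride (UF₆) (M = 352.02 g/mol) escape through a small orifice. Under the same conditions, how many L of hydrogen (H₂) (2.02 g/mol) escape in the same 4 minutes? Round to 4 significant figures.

111.0 L

By Graham's law, rate_H₂/rate_UF₆ = √(M_UF₆/M_H₂) = √(352.02/2.02) = √174.3 = 13.20.
So the volume for H₂ is 8.41 × 13.20 = 111.0 L.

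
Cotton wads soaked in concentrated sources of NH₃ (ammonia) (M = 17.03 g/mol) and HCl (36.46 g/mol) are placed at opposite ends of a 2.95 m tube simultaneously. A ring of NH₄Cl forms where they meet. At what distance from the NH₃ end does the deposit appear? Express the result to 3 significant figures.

The fronts meet when d_NH₃ + d_HCl = L with d_NH₃/d_HCl = √(M_HCl/M_NH₃) (Graham's law). Here √(M_HCl/M_NH₃) = √(36.46/17.03) = 1.463.
With d_NH₃ + d_HCl = 2.95 m, d_HCl = 2.95/(1 + 1.463) = 1.198 m.
d_NH₃ = 2.95 − 1.198 = 1.75 m.

1.75 m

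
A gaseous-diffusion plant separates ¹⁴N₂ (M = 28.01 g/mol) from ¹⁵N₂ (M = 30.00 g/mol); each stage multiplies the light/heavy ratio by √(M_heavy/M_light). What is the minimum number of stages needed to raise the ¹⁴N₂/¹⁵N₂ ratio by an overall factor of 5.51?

Per stage α = (30.00/28.01)^(1/2) = 1.07105^0.5, giving ln α = 0.03432.
Need α^N ≥ 5.51 ⇒ N ≥ ln(5.51) / ln α = 1.707 / 0.03432 = 49.73.
Minimum whole number of stages: N = 50.

50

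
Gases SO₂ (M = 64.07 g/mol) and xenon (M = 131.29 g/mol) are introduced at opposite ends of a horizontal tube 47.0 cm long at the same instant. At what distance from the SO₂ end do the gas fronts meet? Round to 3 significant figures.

Graham's law gives d_SO₂/d_Xe = rate_SO₂/rate_Xe = √(M_Xe/M_SO₂) = √(131.29/64.07) = 1.431.
With d_SO₂ + d_Xe = 47.0 cm, d_Xe = 47.0/(1 + 1.431) = 19.33 cm.
d_SO₂ = 47.0 − 19.33 = 27.7 cm.

27.7 cm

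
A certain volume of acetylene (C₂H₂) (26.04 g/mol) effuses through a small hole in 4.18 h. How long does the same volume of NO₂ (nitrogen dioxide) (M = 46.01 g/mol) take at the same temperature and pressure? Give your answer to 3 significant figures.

From Graham's law, t_NO₂/t_C₂H₂ = √(M_NO₂/M_C₂H₂) = √(46.01/26.04) = √1.767 = 1.329.
So the time for NO₂ is 4.18 × 1.329 = 5.56 h.

5.56 h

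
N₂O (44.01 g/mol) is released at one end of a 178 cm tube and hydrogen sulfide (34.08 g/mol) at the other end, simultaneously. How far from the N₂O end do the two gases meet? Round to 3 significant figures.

Graham's law gives d_N₂O/d_H₂S = rate_N₂O/rate_H₂S = √(M_H₂S/M_N₂O) = √(34.08/44.01) = 0.8800.
With d_N₂O + d_H₂S = 178 cm, d_H₂S = 178/(1 + 0.8800) = 94.68 cm.
d_N₂O = 178 − 94.68 = 83.3 cm.

83.3 cm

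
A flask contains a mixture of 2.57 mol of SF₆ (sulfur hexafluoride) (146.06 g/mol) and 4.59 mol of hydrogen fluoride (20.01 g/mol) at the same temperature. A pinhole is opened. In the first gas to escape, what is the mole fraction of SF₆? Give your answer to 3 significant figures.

Rate_i ∝ x_i/√M_i (Graham's law weighted by mole fraction), so the effusate composition follows n_i/√M_i.
Mole fraction of SF₆ in the effusate = (n_SF₆/√M_SF₆) / (n_SF₆/√M_SF₆ + n_HF/√M_HF)
= (2.57/√146.06) / (2.57/√146.06 + 4.59/√20.01) = 0.2127/(0.2127 + 1.026) = 0.172.

0.172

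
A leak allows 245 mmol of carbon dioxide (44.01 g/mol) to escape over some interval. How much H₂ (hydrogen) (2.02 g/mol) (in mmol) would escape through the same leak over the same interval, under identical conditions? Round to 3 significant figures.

By Graham's law, rate_H₂/rate_CO₂ = √(M_CO₂/M_H₂) = √(44.01/2.02) = √21.79 = 4.668.
So the amount for H₂ is 245 × 4.668 = 1140 mmol.

1140 mmol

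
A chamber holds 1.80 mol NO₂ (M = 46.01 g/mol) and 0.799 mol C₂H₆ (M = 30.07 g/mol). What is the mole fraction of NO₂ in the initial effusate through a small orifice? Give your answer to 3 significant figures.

The effusion rate of species i is ∝ p_i/√M_i ∝ n_i/√M_i.
x_NO₂(eff) = (n_NO₂/√M_NO₂) / (n_NO₂/√M_NO₂ + n_C₂H₆/√M_C₂H₆)
= (1.80/√46.01) / (1.80/√46.01 + 0.799/√30.07) = 0.2654/(0.2654 + 0.1457) = 0.646.

0.646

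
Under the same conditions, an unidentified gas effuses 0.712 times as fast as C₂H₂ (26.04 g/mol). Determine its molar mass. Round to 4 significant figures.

Using Graham's law: rate_X/rate_C₂H₂ = √(M_C₂H₂/M_X).
0.712 = √(26.04/M_X)
M_X = 26.04 / 0.712² = 26.04 / 0.5069 = 51.37 g/mol

51.37 g/mol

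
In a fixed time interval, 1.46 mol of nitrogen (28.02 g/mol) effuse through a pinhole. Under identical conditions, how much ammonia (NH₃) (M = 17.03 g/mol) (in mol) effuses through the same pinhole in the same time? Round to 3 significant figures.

By Graham's law, rate_NH₃/rate_N₂ = √(M_N₂/M_NH₃) = √(28.02/17.03) = √1.645 = 1.283.
So the amount for NH₃ is 1.46 × 1.283 = 1.87 mol.

1.87 mol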